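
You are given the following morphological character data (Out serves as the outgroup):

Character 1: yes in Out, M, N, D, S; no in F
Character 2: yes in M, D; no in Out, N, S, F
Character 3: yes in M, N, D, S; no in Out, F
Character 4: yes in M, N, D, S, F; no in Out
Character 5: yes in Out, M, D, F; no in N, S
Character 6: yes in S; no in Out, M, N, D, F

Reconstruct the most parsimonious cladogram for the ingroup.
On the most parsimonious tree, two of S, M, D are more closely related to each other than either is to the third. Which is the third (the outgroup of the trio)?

Character polarity is set by the outgroup: the derived state is whichever differs from the outgroup's state, so for Character 1, Character 5 the derived state is 'no', and for the remaining characters it is 'yes'.
Character 1 (derived state 'no') is unique to F (autapomorphy; uninformative for grouping).
Character 2: derived state 'yes' in D and M only — synapomorphy for {D, M}.
Character 3 (derived state 'yes') is shared by D, M, N, and S — a synapomorphy uniting that clade.
Character 4 (derived state 'yes') is shared by all ingroup taxa — unites the whole ingroup.
Character 5: derived state 'no' in N and S only — synapomorphy for {N, S}.
Character 6: derived state 'yes' in S only — an autapomorphy, so it tells us nothing about relationships among taxa.
Most parsimonious ingroup topology: (((M,D),(N,S)),F).
D and M share a more recent common ancestor with each other than either does with S, so S is the least closely related of the three.

S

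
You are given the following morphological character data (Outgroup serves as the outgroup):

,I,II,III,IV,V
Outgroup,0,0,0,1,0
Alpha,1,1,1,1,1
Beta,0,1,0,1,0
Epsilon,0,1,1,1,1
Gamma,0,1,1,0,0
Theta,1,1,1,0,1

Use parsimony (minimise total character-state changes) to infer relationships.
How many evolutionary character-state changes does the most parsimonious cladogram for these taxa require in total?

Character polarity is set by the outgroup: the derived state is whichever differs from the outgroup's state, so for IV the derived state is '0', and for the remaining characters it is '1'.
Only Alpha and Theta show the derived state '1' for I, supporting them as a clade.
II (derived state '1') is shared by all ingroup taxa — unites the whole ingroup.
III (derived state '1') is shared by Alpha, Epsilon, Gamma, and Theta — a synapomorphy uniting that clade.
IV (state '0') occurs in Gamma and Theta but conflicts with the nesting implied by the other characters — most parsimoniously interpreted as homoplasy.
V: derived state '1' in Alpha, Epsilon, and Theta only — synapomorphy for {Alpha, Epsilon, Theta}.
Most parsimonious ingroup topology: ((((Alpha,Theta),Epsilon),Gamma),Beta).
Changes per character on this tree: I: 1; II: 1; III: 1; IV: 2; V: 1.
Total = 6.

6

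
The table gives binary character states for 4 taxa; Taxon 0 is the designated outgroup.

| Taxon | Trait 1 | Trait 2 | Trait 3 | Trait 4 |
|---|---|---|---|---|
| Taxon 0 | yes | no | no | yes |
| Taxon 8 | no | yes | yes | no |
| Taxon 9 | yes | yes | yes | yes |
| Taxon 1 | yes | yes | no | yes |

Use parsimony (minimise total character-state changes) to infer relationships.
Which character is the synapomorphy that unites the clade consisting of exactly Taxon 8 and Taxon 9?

Character polarity is set by the outgroup: the derived state is whichever differs from the outgroup's state, so for Trait 1, Trait 4 the derived state is 'no', and for the remaining characters it is 'yes'.
Trait 1: derived state 'no' in Taxon 8 only — an autapomorphy, so it tells us nothing about relationships among taxa.
All ingroup taxa share the derived state 'yes' for Trait 2; it defines the ingroup but does not resolve relationships within it.
Only Taxon 8 and Taxon 9 show the derived state 'yes' for Trait 3, supporting them as a clade.
Trait 4 (derived state 'no') is unique to Taxon 8 (autapomorphy; uninformative for grouping).
Most parsimonious ingroup topology: ((Taxon 8,Taxon 9),Taxon 1).
The clade {Taxon 8, Taxon 9} is supported by Trait 3: its derived state 'yes' occurs in exactly those taxa and in no other taxon (including the outgroup).

Trait 3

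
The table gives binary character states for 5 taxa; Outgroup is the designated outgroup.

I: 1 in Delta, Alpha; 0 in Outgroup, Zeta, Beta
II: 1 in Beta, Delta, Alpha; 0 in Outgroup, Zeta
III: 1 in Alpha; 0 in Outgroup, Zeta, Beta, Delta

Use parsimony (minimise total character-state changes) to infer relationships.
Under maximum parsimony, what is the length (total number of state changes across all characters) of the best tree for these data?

3

The outgroup has state '0' for every character, so '1' is the derived state throughout.
Only Alpha and Delta show the derived state '1' for I, supporting them as a clade.
II (derived state '1') is shared by Alpha, Beta, and Delta — a synapomorphy uniting that clade.
III (derived state '1') is unique to Alpha (autapomorphy; uninformative for grouping).
Most parsimonious ingroup topology: (Zeta,(Beta,(Delta,Alpha))).
Changes per character on this tree: I: 1; II: 1; III: 1.
Total = 3.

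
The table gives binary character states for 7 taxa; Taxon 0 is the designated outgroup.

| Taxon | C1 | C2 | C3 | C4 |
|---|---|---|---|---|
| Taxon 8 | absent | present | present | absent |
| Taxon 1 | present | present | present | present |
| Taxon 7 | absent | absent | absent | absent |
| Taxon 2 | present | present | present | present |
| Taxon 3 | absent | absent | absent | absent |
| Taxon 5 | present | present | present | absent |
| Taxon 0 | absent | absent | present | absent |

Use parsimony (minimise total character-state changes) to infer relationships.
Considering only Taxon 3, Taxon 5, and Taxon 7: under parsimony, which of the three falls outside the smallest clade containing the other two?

Taxon 5

Character polarity is set by the outgroup: the derived state is whichever differs from the outgroup's state, so for C3 the derived state is 'absent', and for the remaining characters it is 'present'.
Only Taxon 1, Taxon 2, and Taxon 5 show the derived state 'present' for C1, supporting them as a clade.
Only Taxon 1, Taxon 2, Taxon 5, and Taxon 8 show the derived state 'present' for C2, supporting them as a clade.
C3: derived state 'absent' in Taxon 3 and Taxon 7 only — synapomorphy for {Taxon 3, Taxon 7}.
Only Taxon 1 and Taxon 2 show the derived state 'present' for C4, supporting them as a clade.
Most parsimonious ingroup topology: ((Taxon 7,Taxon 3),(Taxon 8,((Taxon 2,Taxon 1),Taxon 5))).
Taxon 7 and Taxon 3 share a more recent common ancestor with each other than either does with Taxon 5, so Taxon 5 is the least closely related of the three.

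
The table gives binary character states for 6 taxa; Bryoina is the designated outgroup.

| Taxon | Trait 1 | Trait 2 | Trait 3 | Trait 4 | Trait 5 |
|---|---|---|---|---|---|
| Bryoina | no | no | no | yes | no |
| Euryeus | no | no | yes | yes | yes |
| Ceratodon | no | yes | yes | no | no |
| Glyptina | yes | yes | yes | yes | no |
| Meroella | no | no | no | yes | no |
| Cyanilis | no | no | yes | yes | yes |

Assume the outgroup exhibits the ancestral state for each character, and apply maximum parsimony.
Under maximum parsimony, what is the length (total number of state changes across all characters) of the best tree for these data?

5

Character polarity is set by the outgroup: the derived state is whichever differs from the outgroup's state, so for Trait 4 the derived state is 'no', and for the remaining characters it is 'yes'.
Trait 1 (derived state 'yes') is unique to Glyptina (autapomorphy; uninformative for grouping).
Trait 2 (derived state 'yes') is shared by Ceratodon and Glyptina — a synapomorphy uniting that clade.
Only Ceratodon, Cyanilis, Euryeus, and Glyptina show the derived state 'yes' for Trait 3, supporting them as a clade.
Trait 4 (derived state 'no') is unique to Ceratodon (autapomorphy; uninformative for grouping).
Only Cyanilis and Euryeus show the derived state 'yes' for Trait 5, supporting them as a clade.
Most parsimonious ingroup topology: (((Cyanilis,Euryeus),(Glyptina,Ceratodon)),Meroella).
Changes per character on this tree: Trait 1: 1; Trait 2: 1; Trait 3: 1; Trait 4: 1; Trait 5: 1.
Total = 5.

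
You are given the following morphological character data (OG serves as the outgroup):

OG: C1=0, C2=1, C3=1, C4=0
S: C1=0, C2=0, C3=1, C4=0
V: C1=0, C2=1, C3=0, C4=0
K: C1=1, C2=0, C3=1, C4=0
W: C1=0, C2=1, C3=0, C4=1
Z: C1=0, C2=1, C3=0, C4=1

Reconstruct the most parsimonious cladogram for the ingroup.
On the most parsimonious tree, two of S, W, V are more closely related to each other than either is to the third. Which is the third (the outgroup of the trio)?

Character polarity is set by the outgroup: the derived state is whichever differs from the outgroup's state, so for C2, C3 the derived state is '0', and for the remaining characters it is '1'.
C1: derived state '1' in K only — an autapomorphy, so it tells us nothing about relationships among taxa.
C2 (derived state '0') is shared by K and S — a synapomorphy uniting that clade.
C3 (derived state '0') is shared by V, W, and Z — a synapomorphy uniting that clade.
Only W and Z show the derived state '1' for C4, supporting them as a clade.
Most parsimonious ingroup topology: ((S,K),(V,(W,Z))).
V and W share a more recent common ancestor with each other than either does with S, so S is the least closely related of the three.

S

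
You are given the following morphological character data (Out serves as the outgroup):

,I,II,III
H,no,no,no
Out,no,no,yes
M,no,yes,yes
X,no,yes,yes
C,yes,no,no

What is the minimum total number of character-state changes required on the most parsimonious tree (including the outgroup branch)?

3

Character polarity is set by the outgroup: the derived state is whichever differs from the outgroup's state, so for III the derived state is 'no', and for the remaining characters it is 'yes'.
I (derived state 'yes') is unique to C (autapomorphy; uninformative for grouping).
II (derived state 'yes') is shared by M and X — a synapomorphy uniting that clade.
III (derived state 'no') is shared by C and H — a synapomorphy uniting that clade.
Most parsimonious ingroup topology: ((M,X),(C,H)).
Changes per character on this tree: I: 1; II: 1; III: 1.
Total = 3.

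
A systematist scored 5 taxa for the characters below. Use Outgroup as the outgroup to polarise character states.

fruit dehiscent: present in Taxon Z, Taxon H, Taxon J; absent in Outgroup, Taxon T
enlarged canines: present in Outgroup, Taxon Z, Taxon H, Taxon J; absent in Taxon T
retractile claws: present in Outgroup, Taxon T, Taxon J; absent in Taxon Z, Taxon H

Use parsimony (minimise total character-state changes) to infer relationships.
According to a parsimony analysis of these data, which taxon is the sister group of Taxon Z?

Taxon H

Character polarity is set by the outgroup: the derived state is whichever differs from the outgroup's state, so for enlarged canines, retractile claws the derived state is 'absent', and for the remaining characters it is 'present'.
Only Taxon H, Taxon J, and Taxon Z show the derived state 'present' for fruit dehiscent, supporting them as a clade.
enlarged canines: derived state 'absent' in Taxon T only — an autapomorphy, so it tells us nothing about relationships among taxa.
retractile claws (derived state 'absent') is shared by Taxon H and Taxon Z — a synapomorphy uniting that clade.
Most parsimonious ingroup topology: (((Taxon Z,Taxon H),Taxon J),Taxon T).
Taxon Z and Taxon H form a cherry on this tree, so they are sister taxa.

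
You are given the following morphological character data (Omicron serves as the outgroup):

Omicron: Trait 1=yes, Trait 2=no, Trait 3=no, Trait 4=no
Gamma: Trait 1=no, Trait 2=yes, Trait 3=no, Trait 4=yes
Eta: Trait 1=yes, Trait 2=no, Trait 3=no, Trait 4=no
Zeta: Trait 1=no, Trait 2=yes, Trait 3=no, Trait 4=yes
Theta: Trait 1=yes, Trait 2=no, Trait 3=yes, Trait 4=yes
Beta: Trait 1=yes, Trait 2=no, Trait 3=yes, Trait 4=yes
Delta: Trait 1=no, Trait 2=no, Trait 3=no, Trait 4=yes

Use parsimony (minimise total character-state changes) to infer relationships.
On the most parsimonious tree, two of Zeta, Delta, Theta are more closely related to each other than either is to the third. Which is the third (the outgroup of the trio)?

Character polarity is set by the outgroup: the derived state is whichever differs from the outgroup's state, so for Trait 1 the derived state is 'no', and for the remaining characters it is 'yes'.
Only Delta, Gamma, and Zeta show the derived state 'no' for Trait 1, supporting them as a clade.
Trait 2 (derived state 'yes') is shared by Gamma and Zeta — a synapomorphy uniting that clade.
Only Beta and Theta show the derived state 'yes' for Trait 3, supporting them as a clade.
Only Beta, Delta, Gamma, Theta, and Zeta show the derived state 'yes' for Trait 4, supporting them as a clade.
Most parsimonious ingroup topology: ((((Gamma,Zeta),Delta),(Theta,Beta)),Eta).
Delta and Zeta share a more recent common ancestor with each other than either does with Theta, so Theta is the least closely related of the three.

Theta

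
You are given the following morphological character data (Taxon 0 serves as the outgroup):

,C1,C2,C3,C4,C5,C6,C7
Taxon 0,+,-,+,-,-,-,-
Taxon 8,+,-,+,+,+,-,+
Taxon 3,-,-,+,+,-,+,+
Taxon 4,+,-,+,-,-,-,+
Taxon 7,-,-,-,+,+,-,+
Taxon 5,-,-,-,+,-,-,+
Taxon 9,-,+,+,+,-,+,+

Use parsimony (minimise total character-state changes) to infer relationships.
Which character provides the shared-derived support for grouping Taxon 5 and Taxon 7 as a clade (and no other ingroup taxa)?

Character polarity is set by the outgroup: the derived state is whichever differs from the outgroup's state, so for C1, C3 the derived state is '-', and for the remaining characters it is '+'.
Only Taxon 3, Taxon 5, Taxon 7, and Taxon 9 show the derived state '-' for C1, supporting them as a clade.
C2 (derived state '+') is unique to Taxon 9 (autapomorphy; uninformative for grouping).
C3: derived state '-' in Taxon 5 and Taxon 7 only — synapomorphy for {Taxon 5, Taxon 7}.
C4 (derived state '+') is shared by Taxon 3, Taxon 5, Taxon 7, Taxon 8, and Taxon 9 — a synapomorphy uniting that clade.
C5 groups Taxon 7 and Taxon 8, which is incompatible with the clades supported by the remaining characters; treating it as convergent (homoplasy) costs fewer steps than any alternative tree.
Only Taxon 3 and Taxon 9 show the derived state '+' for C6, supporting them as a clade.
All ingroup taxa share the derived state '+' for C7; it defines the ingroup but does not resolve relationships within it.
Most parsimonious ingroup topology: ((Taxon 8,((Taxon 9,Taxon 3),(Taxon 5,Taxon 7))),Taxon 4).
The clade {Taxon 5, Taxon 7} is supported by C3: its derived state '-' occurs in exactly those taxa and in no other taxon (including the outgroup).

C3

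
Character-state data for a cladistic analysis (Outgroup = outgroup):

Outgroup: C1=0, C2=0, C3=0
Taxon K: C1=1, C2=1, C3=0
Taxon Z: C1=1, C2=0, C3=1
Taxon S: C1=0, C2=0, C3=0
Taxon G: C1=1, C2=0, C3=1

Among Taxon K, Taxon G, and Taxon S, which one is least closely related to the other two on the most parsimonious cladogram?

The outgroup has state '0' for every character, so '1' is the derived state throughout.
Only Taxon G, Taxon K, and Taxon Z show the derived state '1' for C1, supporting them as a clade.
C2: derived state '1' in Taxon K only — an autapomorphy, so it tells us nothing about relationships among taxa.
C3: derived state '1' in Taxon G and Taxon Z only — synapomorphy for {Taxon G, Taxon Z}.
Most parsimonious ingroup topology: ((Taxon K,(Taxon Z,Taxon G)),Taxon S).
Taxon G and Taxon K share a more recent common ancestor with each other than either does with Taxon S, so Taxon S is the least closely related of the three.

Taxon S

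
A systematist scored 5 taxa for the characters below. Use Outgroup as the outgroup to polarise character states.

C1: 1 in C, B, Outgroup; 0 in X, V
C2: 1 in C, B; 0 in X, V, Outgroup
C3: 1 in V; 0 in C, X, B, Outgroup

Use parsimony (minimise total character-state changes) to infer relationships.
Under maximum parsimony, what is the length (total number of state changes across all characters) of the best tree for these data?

Character polarity is set by the outgroup: the derived state is whichever differs from the outgroup's state, so for C1 the derived state is '0', and for the remaining characters it is '1'.
C1 (derived state '0') is shared by V and X — a synapomorphy uniting that clade.
C2 (derived state '1') is shared by B and C — a synapomorphy uniting that clade.
C3 (derived state '1') is unique to V (autapomorphy; uninformative for grouping).
Most parsimonious ingroup topology: ((B,C),(V,X)).
Changes per character on this tree: C1: 1; C2: 1; C3: 1.
Total = 3.

3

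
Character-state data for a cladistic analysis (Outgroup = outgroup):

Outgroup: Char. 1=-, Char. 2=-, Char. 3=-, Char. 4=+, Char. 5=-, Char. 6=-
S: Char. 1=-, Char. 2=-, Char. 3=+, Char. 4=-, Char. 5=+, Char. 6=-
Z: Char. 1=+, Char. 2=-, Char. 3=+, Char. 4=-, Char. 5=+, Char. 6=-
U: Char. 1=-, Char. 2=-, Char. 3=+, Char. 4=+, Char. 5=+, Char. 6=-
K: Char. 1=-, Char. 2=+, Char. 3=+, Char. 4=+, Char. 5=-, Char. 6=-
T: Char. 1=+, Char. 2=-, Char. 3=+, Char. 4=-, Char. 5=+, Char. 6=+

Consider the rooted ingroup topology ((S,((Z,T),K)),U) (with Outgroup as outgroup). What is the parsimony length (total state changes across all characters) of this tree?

Map each character onto ((S,((Z,T),K)),U) (rooted by Outgroup) and count the minimum state changes it requires (Fitch parsimony):
Char. 1: 1; Char. 2: 1; Char. 3: 1; Char. 4: 2; Char. 5: 2; Char. 6: 1.
Total tree length = 8.

8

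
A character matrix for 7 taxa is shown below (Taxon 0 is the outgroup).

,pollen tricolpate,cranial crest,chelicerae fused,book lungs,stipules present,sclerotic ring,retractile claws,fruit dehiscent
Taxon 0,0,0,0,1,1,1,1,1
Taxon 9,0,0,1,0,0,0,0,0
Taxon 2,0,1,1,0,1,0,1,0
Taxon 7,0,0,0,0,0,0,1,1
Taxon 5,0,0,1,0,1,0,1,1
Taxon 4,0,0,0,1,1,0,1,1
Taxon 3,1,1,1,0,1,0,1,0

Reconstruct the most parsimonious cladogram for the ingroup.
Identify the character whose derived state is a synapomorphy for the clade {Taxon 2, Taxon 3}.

cranial crest

Character polarity is set by the outgroup: the derived state is whichever differs from the outgroup's state, so for book lungs, stipules present, sclerotic ring, retractile claws, fruit dehiscent the derived state is '0', and for the remaining characters it is '1'.
pollen tricolpate (derived state '1') is unique to Taxon 3 (autapomorphy; uninformative for grouping).
Only Taxon 2 and Taxon 3 show the derived state '1' for cranial crest, supporting them as a clade.
chelicerae fused: derived state '1' in Taxon 2, Taxon 3, Taxon 5, and Taxon 9 only — synapomorphy for {Taxon 2, Taxon 3, Taxon 5, Taxon 9}.
book lungs (derived state '0') is shared by Taxon 2, Taxon 3, Taxon 5, Taxon 7, and Taxon 9 — a synapomorphy uniting that clade.
stipules present (state '0') occurs in Taxon 7 and Taxon 9 but conflicts with the nesting implied by the other characters — most parsimoniously interpreted as homoplasy.
sclerotic ring (derived state '0') is shared by all ingroup taxa — unites the whole ingroup.
retractile claws (derived state '0') is unique to Taxon 9 (autapomorphy; uninformative for grouping).
fruit dehiscent: derived state '0' in Taxon 2, Taxon 3, and Taxon 9 only — synapomorphy for {Taxon 2, Taxon 3, Taxon 9}.
Most parsimonious ingroup topology: ((((Taxon 9,(Taxon 2,Taxon 3)),Taxon 5),Taxon 7),Taxon 4).
The clade {Taxon 2, Taxon 3} is supported by cranial crest: its derived state '1' occurs in exactly those taxa and in no other taxon (including the outgroup).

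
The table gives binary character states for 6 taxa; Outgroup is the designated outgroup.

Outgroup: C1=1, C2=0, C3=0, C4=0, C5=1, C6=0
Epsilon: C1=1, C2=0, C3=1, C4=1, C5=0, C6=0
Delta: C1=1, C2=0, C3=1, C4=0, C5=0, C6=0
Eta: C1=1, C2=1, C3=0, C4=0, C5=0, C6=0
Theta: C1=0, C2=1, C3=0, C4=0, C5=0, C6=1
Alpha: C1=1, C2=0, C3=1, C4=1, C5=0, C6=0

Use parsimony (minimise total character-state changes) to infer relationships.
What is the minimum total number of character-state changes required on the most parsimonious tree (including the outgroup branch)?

6

Character polarity is set by the outgroup: the derived state is whichever differs from the outgroup's state, so for C1, C5 the derived state is '0', and for the remaining characters it is '1'.
C1 (derived state '0') is unique to Theta (autapomorphy; uninformative for grouping).
Only Eta and Theta show the derived state '1' for C2, supporting them as a clade.
Only Alpha, Delta, and Epsilon show the derived state '1' for C3, supporting them as a clade.
Only Alpha and Epsilon show the derived state '1' for C4, supporting them as a clade.
All ingroup taxa share the derived state '0' for C5; it defines the ingroup but does not resolve relationships within it.
C6 (derived state '1') is unique to Theta (autapomorphy; uninformative for grouping).
Most parsimonious ingroup topology: (((Epsilon,Alpha),Delta),(Eta,Theta)).
Changes per character on this tree: C1: 1; C2: 1; C3: 1; C4: 1; C5: 1; C6: 1.
Total = 6.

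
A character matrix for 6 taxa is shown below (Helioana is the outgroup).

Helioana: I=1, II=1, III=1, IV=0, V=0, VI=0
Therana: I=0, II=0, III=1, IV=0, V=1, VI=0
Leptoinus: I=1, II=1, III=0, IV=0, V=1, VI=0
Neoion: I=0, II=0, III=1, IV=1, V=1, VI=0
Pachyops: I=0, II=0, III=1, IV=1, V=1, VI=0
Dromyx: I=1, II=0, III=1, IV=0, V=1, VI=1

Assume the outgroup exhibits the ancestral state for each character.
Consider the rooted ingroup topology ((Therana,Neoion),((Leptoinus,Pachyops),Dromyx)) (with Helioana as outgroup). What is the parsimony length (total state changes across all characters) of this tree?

Map each character onto ((Therana,Neoion),((Leptoinus,Pachyops),Dromyx)) (rooted by Helioana) and count the minimum state changes it requires (Fitch parsimony):
I: 2; II: 2; III: 1; IV: 2; V: 1; VI: 1.
Total tree length = 9.

9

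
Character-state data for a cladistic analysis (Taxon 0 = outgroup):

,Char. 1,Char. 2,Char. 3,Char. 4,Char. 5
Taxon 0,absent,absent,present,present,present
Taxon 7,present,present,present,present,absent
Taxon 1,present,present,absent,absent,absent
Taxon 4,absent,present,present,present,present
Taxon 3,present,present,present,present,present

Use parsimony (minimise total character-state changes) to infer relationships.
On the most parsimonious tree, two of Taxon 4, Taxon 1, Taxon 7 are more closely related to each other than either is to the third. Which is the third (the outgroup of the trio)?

Taxon 4

Character polarity is set by the outgroup: the derived state is whichever differs from the outgroup's state, so for Char. 3, Char. 4, Char. 5 the derived state is 'absent', and for the remaining characters it is 'present'.
Only Taxon 1, Taxon 3, and Taxon 7 show the derived state 'present' for Char. 1, supporting them as a clade.
Char. 2 (derived state 'present') is shared by all ingroup taxa — unites the whole ingroup.
Char. 3 (derived state 'absent') is unique to Taxon 1 (autapomorphy; uninformative for grouping).
Char. 4 (derived state 'absent') is unique to Taxon 1 (autapomorphy; uninformative for grouping).
Char. 5: derived state 'absent' in Taxon 1 and Taxon 7 only — synapomorphy for {Taxon 1, Taxon 7}.
Most parsimonious ingroup topology: (((Taxon 7,Taxon 1),Taxon 3),Taxon 4).
Taxon 7 and Taxon 1 share a more recent common ancestor with each other than either does with Taxon 4, so Taxon 4 is the least closely related of the three.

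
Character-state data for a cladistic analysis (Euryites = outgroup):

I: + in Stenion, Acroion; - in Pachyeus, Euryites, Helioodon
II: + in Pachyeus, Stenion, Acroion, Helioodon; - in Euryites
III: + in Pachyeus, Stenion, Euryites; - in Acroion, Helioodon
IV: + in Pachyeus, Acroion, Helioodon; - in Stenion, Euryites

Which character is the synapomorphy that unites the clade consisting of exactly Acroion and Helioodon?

III

Character polarity is set by the outgroup: the derived state is whichever differs from the outgroup's state, so for III the derived state is '-', and for the remaining characters it is '+'.
I groups Acroion and Stenion, which is incompatible with the clades supported by the remaining characters; treating it as convergent (homoplasy) costs fewer steps than any alternative tree.
II (derived state '+') is shared by all ingroup taxa — unites the whole ingroup.
III: derived state '-' in Acroion and Helioodon only — synapomorphy for {Acroion, Helioodon}.
Only Acroion, Helioodon, and Pachyeus show the derived state '+' for IV, supporting them as a clade.
Most parsimonious ingroup topology: (((Acroion,Helioodon),Pachyeus),Stenion).
The clade {Acroion, Helioodon} is supported by III: its derived state '-' occurs in exactly those taxa and in no other taxon (including the outgroup).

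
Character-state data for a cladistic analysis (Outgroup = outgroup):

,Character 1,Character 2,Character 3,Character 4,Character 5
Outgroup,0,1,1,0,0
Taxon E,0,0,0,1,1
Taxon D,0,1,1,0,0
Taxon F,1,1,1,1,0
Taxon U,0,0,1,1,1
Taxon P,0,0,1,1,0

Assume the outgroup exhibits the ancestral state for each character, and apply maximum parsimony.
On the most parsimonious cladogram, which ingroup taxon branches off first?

Character polarity is set by the outgroup: the derived state is whichever differs from the outgroup's state, so for Character 2, Character 3 the derived state is '0', and for the remaining characters it is '1'.
Character 1: derived state '1' in Taxon F only — an autapomorphy, so it tells us nothing about relationships among taxa.
Character 2: derived state '0' in Taxon E, Taxon P, and Taxon U only — synapomorphy for {Taxon E, Taxon P, Taxon U}.
Character 3: derived state '0' in Taxon E only — an autapomorphy, so it tells us nothing about relationships among taxa.
Character 4 (derived state '1') is shared by Taxon E, Taxon F, Taxon P, and Taxon U — a synapomorphy uniting that clade.
Character 5 (derived state '1') is shared by Taxon E and Taxon U — a synapomorphy uniting that clade.
Most parsimonious ingroup topology: ((((Taxon E,Taxon U),Taxon P),Taxon F),Taxon D).
Taxon D is sister to the clade containing all other ingroup taxa, so it is the earliest-diverging (most basal) ingroup lineage.

Taxon D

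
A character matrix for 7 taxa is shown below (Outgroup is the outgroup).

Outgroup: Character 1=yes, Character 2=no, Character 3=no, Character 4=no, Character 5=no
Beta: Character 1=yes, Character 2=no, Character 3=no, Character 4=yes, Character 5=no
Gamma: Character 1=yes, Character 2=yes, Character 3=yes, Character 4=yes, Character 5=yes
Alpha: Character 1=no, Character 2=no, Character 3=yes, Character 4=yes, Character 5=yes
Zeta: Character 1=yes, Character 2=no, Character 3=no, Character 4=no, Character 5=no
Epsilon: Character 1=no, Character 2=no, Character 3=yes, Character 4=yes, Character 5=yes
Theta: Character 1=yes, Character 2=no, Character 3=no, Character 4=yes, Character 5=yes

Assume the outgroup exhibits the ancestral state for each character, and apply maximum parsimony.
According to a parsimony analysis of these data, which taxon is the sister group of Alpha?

Epsilon

Character polarity is set by the outgroup: the derived state is whichever differs from the outgroup's state, so for Character 1 the derived state is 'no', and for the remaining characters it is 'yes'.
Character 1: derived state 'no' in Alpha and Epsilon only — synapomorphy for {Alpha, Epsilon}.
Character 2: derived state 'yes' in Gamma only — an autapomorphy, so it tells us nothing about relationships among taxa.
Character 3 (derived state 'yes') is shared by Alpha, Epsilon, and Gamma — a synapomorphy uniting that clade.
Only Alpha, Beta, Epsilon, Gamma, and Theta show the derived state 'yes' for Character 4, supporting them as a clade.
Only Alpha, Epsilon, Gamma, and Theta show the derived state 'yes' for Character 5, supporting them as a clade.
Most parsimonious ingroup topology: ((Beta,((Gamma,(Alpha,Epsilon)),Theta)),Zeta).
Alpha and Epsilon form a cherry on this tree, so they are sister taxa.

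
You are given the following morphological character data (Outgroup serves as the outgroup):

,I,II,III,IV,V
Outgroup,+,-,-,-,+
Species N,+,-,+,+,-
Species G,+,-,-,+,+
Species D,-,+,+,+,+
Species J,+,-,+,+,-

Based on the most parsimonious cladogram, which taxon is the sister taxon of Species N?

Character polarity is set by the outgroup: the derived state is whichever differs from the outgroup's state, so for I, V the derived state is '-', and for the remaining characters it is '+'.
I: derived state '-' in Species D only — an autapomorphy, so it tells us nothing about relationships among taxa.
II: derived state '+' in Species D only — an autapomorphy, so it tells us nothing about relationships among taxa.
III: derived state '+' in Species D, Species J, and Species N only — synapomorphy for {Species D, Species J, Species N}.
IV (derived state '+') is shared by all ingroup taxa — unites the whole ingroup.
Only Species J and Species N show the derived state '-' for V, supporting them as a clade.
Most parsimonious ingroup topology: ((Species D,(Species J,Species N)),Species G).
Species N and Species J form a cherry on this tree, so they are sister taxa.

Species J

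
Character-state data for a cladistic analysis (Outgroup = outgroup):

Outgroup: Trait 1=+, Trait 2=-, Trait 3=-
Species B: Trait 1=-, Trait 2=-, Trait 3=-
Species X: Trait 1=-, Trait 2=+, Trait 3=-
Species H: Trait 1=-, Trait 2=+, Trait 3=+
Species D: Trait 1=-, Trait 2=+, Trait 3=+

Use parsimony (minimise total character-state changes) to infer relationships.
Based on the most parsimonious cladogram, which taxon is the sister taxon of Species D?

Species H

Character polarity is set by the outgroup: the derived state is whichever differs from the outgroup's state, so for Trait 1 the derived state is '-', and for the remaining characters it is '+'.
Trait 1 (derived state '-') is shared by all ingroup taxa — unites the whole ingroup.
Trait 2 (derived state '+') is shared by Species D, Species H, and Species X — a synapomorphy uniting that clade.
Trait 3: derived state '+' in Species D and Species H only — synapomorphy for {Species D, Species H}.
Most parsimonious ingroup topology: (Species B,(Species X,(Species H,Species D))).
Species D and Species H form a cherry on this tree, so they are sister taxa.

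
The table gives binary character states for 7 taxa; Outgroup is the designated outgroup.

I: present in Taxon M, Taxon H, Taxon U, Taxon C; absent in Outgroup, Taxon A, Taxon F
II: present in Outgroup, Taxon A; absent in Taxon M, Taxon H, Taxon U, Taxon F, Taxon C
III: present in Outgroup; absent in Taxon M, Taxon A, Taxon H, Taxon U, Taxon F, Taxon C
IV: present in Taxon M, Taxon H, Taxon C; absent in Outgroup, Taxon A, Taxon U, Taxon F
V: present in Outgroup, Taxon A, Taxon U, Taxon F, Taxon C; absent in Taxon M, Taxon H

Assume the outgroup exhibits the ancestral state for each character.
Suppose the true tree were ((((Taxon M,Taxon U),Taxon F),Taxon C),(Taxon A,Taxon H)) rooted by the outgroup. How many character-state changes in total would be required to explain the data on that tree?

11

Map each character onto ((((Taxon M,Taxon U),Taxon F),Taxon C),(Taxon A,Taxon H)) (rooted by Outgroup) and count the minimum state changes it requires (Fitch parsimony):
I: 3; II: 2; III: 1; IV: 3; V: 2.
Total tree length = 11.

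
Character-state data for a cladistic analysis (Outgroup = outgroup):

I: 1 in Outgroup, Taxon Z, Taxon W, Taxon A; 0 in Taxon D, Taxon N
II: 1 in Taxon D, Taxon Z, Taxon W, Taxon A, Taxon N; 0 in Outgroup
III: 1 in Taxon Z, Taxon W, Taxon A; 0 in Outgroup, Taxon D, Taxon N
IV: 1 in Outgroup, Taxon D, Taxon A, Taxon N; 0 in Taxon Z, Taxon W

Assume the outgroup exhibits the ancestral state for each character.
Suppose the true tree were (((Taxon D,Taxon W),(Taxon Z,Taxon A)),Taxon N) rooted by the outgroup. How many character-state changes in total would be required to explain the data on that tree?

7

Map each character onto (((Taxon D,Taxon W),(Taxon Z,Taxon A)),Taxon N) (rooted by Outgroup) and count the minimum state changes it requires (Fitch parsimony):
I: 2; II: 1; III: 2; IV: 2.
Total tree length = 7.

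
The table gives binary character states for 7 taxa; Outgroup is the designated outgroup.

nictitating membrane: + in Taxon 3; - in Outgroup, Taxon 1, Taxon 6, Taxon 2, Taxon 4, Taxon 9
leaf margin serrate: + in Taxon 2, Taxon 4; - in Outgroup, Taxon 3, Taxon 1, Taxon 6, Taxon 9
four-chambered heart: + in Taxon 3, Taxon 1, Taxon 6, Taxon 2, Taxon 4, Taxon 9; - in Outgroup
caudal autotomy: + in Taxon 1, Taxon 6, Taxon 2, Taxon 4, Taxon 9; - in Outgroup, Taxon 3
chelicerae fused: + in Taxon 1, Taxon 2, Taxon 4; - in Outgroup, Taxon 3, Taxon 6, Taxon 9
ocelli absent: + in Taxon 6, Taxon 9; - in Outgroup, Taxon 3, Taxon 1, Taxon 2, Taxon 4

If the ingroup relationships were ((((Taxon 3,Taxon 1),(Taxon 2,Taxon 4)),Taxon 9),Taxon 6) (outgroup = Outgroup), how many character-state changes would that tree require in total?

Map each character onto ((((Taxon 3,Taxon 1),(Taxon 2,Taxon 4)),Taxon 9),Taxon 6) (rooted by Outgroup) and count the minimum state changes it requires (Fitch parsimony):
nictitating membrane: 1; leaf margin serrate: 1; four-chambered heart: 1; caudal autotomy: 2; chelicerae fused: 2; ocelli absent: 2.
Total tree length = 9.

9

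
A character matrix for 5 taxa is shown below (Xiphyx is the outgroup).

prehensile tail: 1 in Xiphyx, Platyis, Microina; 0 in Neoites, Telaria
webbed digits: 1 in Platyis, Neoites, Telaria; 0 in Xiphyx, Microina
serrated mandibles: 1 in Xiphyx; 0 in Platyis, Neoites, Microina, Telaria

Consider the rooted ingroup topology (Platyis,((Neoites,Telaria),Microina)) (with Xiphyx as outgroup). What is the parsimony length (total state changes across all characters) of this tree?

4

Map each character onto (Platyis,((Neoites,Telaria),Microina)) (rooted by Xiphyx) and count the minimum state changes it requires (Fitch parsimony):
prehensile tail: 1; webbed digits: 2; serrated mandibles: 1.
Total tree length = 4.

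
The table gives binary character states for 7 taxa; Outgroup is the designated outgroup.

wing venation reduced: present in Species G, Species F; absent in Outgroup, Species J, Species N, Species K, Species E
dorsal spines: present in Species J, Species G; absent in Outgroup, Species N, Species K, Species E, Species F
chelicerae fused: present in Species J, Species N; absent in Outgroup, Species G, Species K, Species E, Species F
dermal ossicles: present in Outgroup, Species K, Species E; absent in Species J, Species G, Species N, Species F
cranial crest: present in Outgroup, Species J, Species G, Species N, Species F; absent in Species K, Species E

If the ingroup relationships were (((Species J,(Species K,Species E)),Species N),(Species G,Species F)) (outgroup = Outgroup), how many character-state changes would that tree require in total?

Map each character onto (((Species J,(Species K,Species E)),Species N),(Species G,Species F)) (rooted by Outgroup) and count the minimum state changes it requires (Fitch parsimony):
wing venation reduced: 1; dorsal spines: 2; chelicerae fused: 2; dermal ossicles: 2; cranial crest: 1.
Total tree length = 8.

8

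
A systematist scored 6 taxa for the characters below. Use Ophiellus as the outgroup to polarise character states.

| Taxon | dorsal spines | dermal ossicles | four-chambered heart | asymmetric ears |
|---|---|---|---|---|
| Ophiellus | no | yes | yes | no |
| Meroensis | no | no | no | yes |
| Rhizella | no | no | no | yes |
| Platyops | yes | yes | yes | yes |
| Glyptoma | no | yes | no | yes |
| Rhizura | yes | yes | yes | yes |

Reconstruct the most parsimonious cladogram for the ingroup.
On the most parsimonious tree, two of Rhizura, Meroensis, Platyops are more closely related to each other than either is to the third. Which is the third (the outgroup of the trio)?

Meroensis

Character polarity is set by the outgroup: the derived state is whichever differs from the outgroup's state, so for dermal ossicles, four-chambered heart the derived state is 'no', and for the remaining characters it is 'yes'.
dorsal spines: derived state 'yes' in Platyops and Rhizura only — synapomorphy for {Platyops, Rhizura}.
Only Meroensis and Rhizella show the derived state 'no' for dermal ossicles, supporting them as a clade.
four-chambered heart: derived state 'no' in Glyptoma, Meroensis, and Rhizella only — synapomorphy for {Glyptoma, Meroensis, Rhizella}.
asymmetric ears (derived state 'yes') is shared by all ingroup taxa — unites the whole ingroup.
Most parsimonious ingroup topology: (((Meroensis,Rhizella),Glyptoma),(Platyops,Rhizura)).
Platyops and Rhizura share a more recent common ancestor with each other than either does with Meroensis, so Meroensis is the least closely related of the three.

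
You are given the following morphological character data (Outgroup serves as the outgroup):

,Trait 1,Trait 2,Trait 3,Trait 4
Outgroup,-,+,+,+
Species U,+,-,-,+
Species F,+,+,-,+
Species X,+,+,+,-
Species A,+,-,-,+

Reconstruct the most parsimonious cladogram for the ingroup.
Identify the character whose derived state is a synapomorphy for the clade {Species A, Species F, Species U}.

Character polarity is set by the outgroup: the derived state is whichever differs from the outgroup's state, so for Trait 2, Trait 3, Trait 4 the derived state is '-', and for the remaining characters it is '+'.
All ingroup taxa share the derived state '+' for Trait 1; it defines the ingroup but does not resolve relationships within it.
Trait 2: derived state '-' in Species A and Species U only — synapomorphy for {Species A, Species U}.
Trait 3 (derived state '-') is shared by Species A, Species F, and Species U — a synapomorphy uniting that clade.
Trait 4 (derived state '-') is unique to Species X (autapomorphy; uninformative for grouping).
Most parsimonious ingroup topology: (((Species U,Species A),Species F),Species X).
The clade {Species A, Species F, Species U} is supported by Trait 3: its derived state '-' occurs in exactly those taxa and in no other taxon (including the outgroup).

Trait 3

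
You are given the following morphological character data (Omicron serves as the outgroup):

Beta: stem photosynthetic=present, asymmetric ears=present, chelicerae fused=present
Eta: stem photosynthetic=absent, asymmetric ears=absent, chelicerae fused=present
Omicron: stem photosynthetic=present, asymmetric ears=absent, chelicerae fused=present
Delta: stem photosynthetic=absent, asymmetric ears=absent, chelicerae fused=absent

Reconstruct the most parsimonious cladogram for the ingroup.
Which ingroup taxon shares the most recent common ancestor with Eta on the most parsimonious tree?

Character polarity is set by the outgroup: the derived state is whichever differs from the outgroup's state, so for stem photosynthetic, chelicerae fused the derived state is 'absent', and for the remaining characters it is 'present'.
Only Delta and Eta show the derived state 'absent' for stem photosynthetic, supporting them as a clade.
asymmetric ears: derived state 'present' in Beta only — an autapomorphy, so it tells us nothing about relationships among taxa.
chelicerae fused: derived state 'absent' in Delta only — an autapomorphy, so it tells us nothing about relationships among taxa.
Most parsimonious ingroup topology: ((Delta,Eta),Beta).
Eta and Delta form a cherry on this tree, so they are sister taxa.

Delta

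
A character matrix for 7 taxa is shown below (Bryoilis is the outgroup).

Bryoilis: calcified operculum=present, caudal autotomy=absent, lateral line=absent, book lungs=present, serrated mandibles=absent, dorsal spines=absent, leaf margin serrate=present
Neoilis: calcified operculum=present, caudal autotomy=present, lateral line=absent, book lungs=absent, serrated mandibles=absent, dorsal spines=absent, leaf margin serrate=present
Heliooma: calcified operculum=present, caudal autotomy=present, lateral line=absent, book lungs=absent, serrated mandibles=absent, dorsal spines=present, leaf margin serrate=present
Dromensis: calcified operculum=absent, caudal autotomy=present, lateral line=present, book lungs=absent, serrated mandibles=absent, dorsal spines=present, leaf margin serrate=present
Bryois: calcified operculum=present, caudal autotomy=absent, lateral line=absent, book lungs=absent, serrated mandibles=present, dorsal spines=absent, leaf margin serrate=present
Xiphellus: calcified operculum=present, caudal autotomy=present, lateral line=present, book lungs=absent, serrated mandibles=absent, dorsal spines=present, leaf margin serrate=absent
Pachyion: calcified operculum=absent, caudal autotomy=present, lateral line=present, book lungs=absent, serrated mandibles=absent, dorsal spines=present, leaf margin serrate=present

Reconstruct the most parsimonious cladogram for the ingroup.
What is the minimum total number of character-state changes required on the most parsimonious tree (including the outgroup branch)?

7

Character polarity is set by the outgroup: the derived state is whichever differs from the outgroup's state, so for calcified operculum, book lungs, leaf margin serrate the derived state is 'absent', and for the remaining characters it is 'present'.
Only Dromensis and Pachyion show the derived state 'absent' for calcified operculum, supporting them as a clade.
caudal autotomy (derived state 'present') is shared by Dromensis, Heliooma, Neoilis, Pachyion, and Xiphellus — a synapomorphy uniting that clade.
lateral line: derived state 'present' in Dromensis, Pachyion, and Xiphellus only — synapomorphy for {Dromensis, Pachyion, Xiphellus}.
book lungs (derived state 'absent') is shared by all ingroup taxa — unites the whole ingroup.
serrated mandibles: derived state 'present' in Bryois only — an autapomorphy, so it tells us nothing about relationships among taxa.
dorsal spines (derived state 'present') is shared by Dromensis, Heliooma, Pachyion, and Xiphellus — a synapomorphy uniting that clade.
leaf margin serrate (derived state 'absent') is unique to Xiphellus (autapomorphy; uninformative for grouping).
Most parsimonious ingroup topology: ((Neoilis,(Heliooma,((Dromensis,Pachyion),Xiphellus))),Bryois).
Changes per character on this tree: calcified operculum: 1; caudal autotomy: 1; lateral line: 1; book lungs: 1; serrated mandibles: 1; dorsal spines: 1; leaf margin serrate: 1.
Total = 7.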